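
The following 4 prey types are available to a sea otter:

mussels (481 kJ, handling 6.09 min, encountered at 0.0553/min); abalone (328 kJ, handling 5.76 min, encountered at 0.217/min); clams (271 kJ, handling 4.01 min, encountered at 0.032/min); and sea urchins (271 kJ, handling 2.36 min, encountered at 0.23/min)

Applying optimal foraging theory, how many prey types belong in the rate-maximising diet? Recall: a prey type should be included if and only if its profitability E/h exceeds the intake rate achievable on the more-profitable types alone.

Profitabilities (E/h, kJ/min): sea urchins 115, mussels 79, clams 67.6, abalone 56.9. Add prey in this order while the next type's profitability exceeds the intake rate on those already taken.
Rate on top 1: 40.4. mussels: 79 > 40.4 → include.
Rate on top 2: 47.31. clams: 67.6 > 47.31 → include.
Rate on top 3: 48.61. abalone: 56.9 > 48.61 → include.
Optimal diet: sea urchins, mussels, clams, abalone — 4 of 4 types.

4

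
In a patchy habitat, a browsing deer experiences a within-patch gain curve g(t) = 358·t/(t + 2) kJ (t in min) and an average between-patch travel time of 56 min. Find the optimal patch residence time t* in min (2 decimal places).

10.58 min

Optimal t* satisfies g'(t*) = g(t*)/(T + t*).
g'(t) = 358·2/(t + 2)². Setting 358·2/(t+2)² = 358t/[(t+2)(56+t)] gives 2(56+t) = t(t+2), so t² = 2×56 = 112.
t* = √112 = 10.58 min.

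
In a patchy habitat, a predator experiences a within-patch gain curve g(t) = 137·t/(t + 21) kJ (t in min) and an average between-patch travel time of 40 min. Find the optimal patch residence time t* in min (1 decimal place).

29.0 min

Optimal t* satisfies g'(t*) = g(t*)/(T + t*).
g'(t) = 137·21/(t + 21)². Setting 137·21/(t+21)² = 137t/[(t+21)(40+t)] gives 21(40+t) = t(t+21), so t² = 21×40 = 840.
t* = √840 = 28.98 min.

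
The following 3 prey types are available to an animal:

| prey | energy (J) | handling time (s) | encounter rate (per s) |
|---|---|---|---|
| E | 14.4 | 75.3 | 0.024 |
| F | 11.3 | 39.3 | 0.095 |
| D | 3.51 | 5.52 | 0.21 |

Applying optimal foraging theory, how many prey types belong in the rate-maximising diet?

1

E/h in descending order: D 0.636, F 0.288, E 0.191 J/s. The optimal diet is the largest prefix of this list for which every included type satisfies E_i/h_i > R on the types above it.
Rate on top 1: 0.3414. F: 0.288 < 0.3414 → exclude; stop.
Optimal diet: D — 1 of 3 types.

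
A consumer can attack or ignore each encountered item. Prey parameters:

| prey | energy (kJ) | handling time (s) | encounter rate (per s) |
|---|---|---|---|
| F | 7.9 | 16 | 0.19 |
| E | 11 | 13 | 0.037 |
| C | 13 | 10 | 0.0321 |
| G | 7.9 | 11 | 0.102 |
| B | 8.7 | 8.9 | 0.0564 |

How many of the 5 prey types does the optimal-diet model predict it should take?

4

E/h in descending order: C 1.3, B 0.978, E 0.846, G 0.718, F 0.494 kJ/s. The optimal diet is the largest prefix of this list for which every included type satisfies E_i/h_i > R on the types above it.
Rate on top 1: 0.3159. B: 0.978 > 0.3159 → include.
Rate on top 2: 0.4981. E: 0.846 > 0.4981 → include.
Rate on top 3: 0.5707. G: 0.718 > 0.5707 → include.
Rate on top 4: 0.619. F: 0.494 < 0.619 → exclude; stop.
Optimal diet: C, B, E, G — 4 of 5 types.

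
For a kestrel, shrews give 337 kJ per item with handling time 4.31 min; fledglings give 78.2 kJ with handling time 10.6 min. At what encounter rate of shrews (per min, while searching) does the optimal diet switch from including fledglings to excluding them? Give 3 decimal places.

At the threshold, the rate on shrews alone equals the profitability of fledglings: λ·337/(1 + λ·4.31) = 78.2/10.6 = 7.377.
Rearranging, λ(337 − 7.377×4.31) = 7.377, so λ = 7.377/305.2 = 0.02417 per min.

0.024 per min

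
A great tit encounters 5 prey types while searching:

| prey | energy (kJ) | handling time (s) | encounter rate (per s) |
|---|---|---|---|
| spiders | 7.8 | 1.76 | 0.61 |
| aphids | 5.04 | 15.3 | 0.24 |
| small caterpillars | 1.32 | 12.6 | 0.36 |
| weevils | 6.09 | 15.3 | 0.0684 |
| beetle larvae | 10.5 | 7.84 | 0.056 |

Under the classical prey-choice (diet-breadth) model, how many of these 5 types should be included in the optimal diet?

1

E/h in descending order: spiders 4.43, beetle larvae 1.34, weevils 0.398, aphids 0.329, small caterpillars 0.105 kJ/s. The optimal diet is the largest prefix of this list for which every included type satisfies E_i/h_i > R on the types above it.
Rate on top 1: 2.295. beetle larvae: 1.34 < 2.295 → exclude; stop.
Optimal diet: spiders — 1 of 5 types.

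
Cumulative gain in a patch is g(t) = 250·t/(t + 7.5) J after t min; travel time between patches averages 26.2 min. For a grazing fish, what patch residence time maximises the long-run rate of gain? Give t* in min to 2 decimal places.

By the marginal value theorem, leave when the instantaneous gain rate g'(t) equals the habitat-wide average g(t)/(T + t).
g'(t) = 250·7.5/(t + 7.5)². Setting 250·7.5/(t+7.5)² = 250t/[(t+7.5)(26.2+t)] gives 7.5(26.2+t) = t(t+7.5), so t² = 7.5×26.2 = 196.5.
t* = √196.5 = 14.02 min.

14.02 min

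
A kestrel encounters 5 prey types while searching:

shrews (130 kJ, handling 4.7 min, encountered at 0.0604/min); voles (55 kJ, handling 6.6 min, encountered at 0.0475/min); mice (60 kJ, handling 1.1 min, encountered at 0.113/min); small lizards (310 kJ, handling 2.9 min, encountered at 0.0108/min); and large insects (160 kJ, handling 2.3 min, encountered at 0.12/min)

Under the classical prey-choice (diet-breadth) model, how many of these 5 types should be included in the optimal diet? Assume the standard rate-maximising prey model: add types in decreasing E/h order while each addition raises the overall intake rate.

Profitabilities (E/h, kJ/min): small lizards 107, large insects 69.6, mice 54.5, shrews 27.7, voles 8.33. Add prey in this order while the next type's profitability exceeds the intake rate on those already taken.
Rate on top 1: 3.246. large insects: 69.6 > 3.246 → include.
Rate on top 2: 17.25. mice: 54.5 > 17.25 → include.
Rate on top 3: 20.49. shrews: 27.7 > 20.49 → include.
Rate on top 4: 21.67. voles: 8.33 < 21.67 → exclude; stop.
Optimal diet: small lizards, large insects, mice, shrews — 4 of 5 types.

4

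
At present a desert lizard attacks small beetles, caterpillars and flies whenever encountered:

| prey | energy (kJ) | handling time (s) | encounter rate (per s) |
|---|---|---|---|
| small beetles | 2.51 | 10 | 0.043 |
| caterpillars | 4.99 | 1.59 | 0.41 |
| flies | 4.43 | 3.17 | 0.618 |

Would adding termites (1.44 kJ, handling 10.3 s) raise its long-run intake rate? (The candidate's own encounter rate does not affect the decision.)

No

Intake rate on the current diet: R = (0.043×2.51 + 0.41×4.99 + 0.618×4.43) / (1 + 0.043×10 + 0.41×1.59 + 0.618×3.17) = 4.892/4.041 = 1.21 kJ/s.
Profitability of termites: 1.44/10.3 = 0.1398 kJ/s.
Since 0.1398 < R, time spent handling termites is better spent searching.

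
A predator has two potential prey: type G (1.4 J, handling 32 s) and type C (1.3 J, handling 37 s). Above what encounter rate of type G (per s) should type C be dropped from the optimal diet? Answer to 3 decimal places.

The zero-one rule: include type C iff E₂/h₂ > λE₁/(1+λh₁). Equality gives the switch point.
λE₁h₂ = E₂ + λE₂h₁ ⇒ λ = E₂/(E₁h₂ − E₂h₁) = 1.3/(51.8 − 41.6) = 0.1275 per s.

0.127 per s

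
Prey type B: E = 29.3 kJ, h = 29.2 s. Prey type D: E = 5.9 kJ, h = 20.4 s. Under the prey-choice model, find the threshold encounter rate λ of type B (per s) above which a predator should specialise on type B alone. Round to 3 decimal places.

0.014 per s

Drop type D once their profitability E₂/h₂ falls below the rate achievable on type B alone: E₂/h₂ = λE₁/(1 + λh₁).
Solve for λ: λE₁h₂ = E₂(1 + λh₁) → λ(E₁h₂ − E₂h₁) = E₂ → λ = E₂/(E₁h₂ − E₂h₁).
λ = 5.9/(29.3×20.4 − 5.9×29.2) = 5.9/425.4 = 0.01387 per s.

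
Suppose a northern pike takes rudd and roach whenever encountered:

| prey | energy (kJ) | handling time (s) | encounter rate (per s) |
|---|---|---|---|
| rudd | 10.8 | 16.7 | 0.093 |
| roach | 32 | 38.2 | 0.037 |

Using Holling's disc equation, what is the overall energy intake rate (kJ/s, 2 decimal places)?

R = (0.093×10.8 + 0.037×32) / (1 + 0.093×16.7 + 0.037×38.2) = 2.188/3.966 = 0.5517 kJ/s.

0.55 kJ/s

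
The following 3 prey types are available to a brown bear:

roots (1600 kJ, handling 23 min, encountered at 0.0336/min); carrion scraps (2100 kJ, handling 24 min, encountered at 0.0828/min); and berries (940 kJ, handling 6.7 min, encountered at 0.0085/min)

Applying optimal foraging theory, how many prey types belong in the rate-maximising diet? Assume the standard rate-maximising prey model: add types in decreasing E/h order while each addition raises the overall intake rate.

E/h in descending order: berries 140, carrion scraps 87.5, roots 69.6 kJ/min. The optimal diet is the largest prefix of this list for which every included type satisfies E_i/h_i > R on the types above it.
Rate on top 1: 7.559. carrion scraps: 87.5 > 7.559 → include.
Rate on top 2: 59.74. roots: 69.6 > 59.74 → include.
Optimal diet: berries, carrion scraps, roots — 3 of 3 types.

3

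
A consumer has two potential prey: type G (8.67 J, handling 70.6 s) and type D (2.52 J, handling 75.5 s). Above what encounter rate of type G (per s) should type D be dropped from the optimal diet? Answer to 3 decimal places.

Drop type D once their profitability E₂/h₂ falls below the rate achievable on type G alone: E₂/h₂ = λE₁/(1 + λh₁).
Solve for λ: λE₁h₂ = E₂(1 + λh₁) → λ(E₁h₂ − E₂h₁) = E₂ → λ = E₂/(E₁h₂ − E₂h₁).
λ = 2.52/(8.67×75.5 − 2.52×70.6) = 2.52/476.7 = 0.005287 per s.

0.005 per s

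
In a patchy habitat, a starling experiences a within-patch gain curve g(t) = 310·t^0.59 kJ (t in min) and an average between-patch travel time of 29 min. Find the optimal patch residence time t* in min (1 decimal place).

By the marginal value theorem, leave when the instantaneous gain rate g'(t) equals the habitat-wide average g(t)/(T + t).
g'(t) = 0.59·310·t^-0.41. Setting 0.59·310·t^-0.41 = 310·t^0.59/(29+t) gives 0.59(29+t) = t, so 0.41·t = 0.59×29.
t* = 0.59×29/0.41 = 41.73 min.

41.7 min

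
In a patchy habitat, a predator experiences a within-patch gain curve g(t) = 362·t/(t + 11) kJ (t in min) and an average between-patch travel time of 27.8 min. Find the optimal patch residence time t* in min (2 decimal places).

By the marginal value theorem, leave when the instantaneous gain rate g'(t) equals the habitat-wide average g(t)/(T + t).
g'(t) = 362·11/(t + 11)². Setting 362·11/(t+11)² = 362t/[(t+11)(27.8+t)] gives 11(27.8+t) = t(t+11), so t² = 11×27.8 = 305.8.
t* = √305.8 = 17.49 min.

17.49 min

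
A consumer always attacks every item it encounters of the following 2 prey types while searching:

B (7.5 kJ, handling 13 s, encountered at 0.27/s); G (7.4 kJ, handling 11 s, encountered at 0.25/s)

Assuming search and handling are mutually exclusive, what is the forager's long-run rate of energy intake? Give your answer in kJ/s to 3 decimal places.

0.534 kJ/s

Energy encountered per unit search time: 0.27×7.5 + 0.25×7.4 = 3.875 kJ/s.
Handling time per unit search time: 0.27×13 + 0.25×11 = 6.26.
Rate = 3.875/(1 + 6.26) = 0.5337 kJ/s.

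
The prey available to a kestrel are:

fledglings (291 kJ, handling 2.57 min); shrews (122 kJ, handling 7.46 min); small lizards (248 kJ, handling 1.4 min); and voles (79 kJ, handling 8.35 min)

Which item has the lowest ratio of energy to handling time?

Profitability E/h (kJ/min): fledglings = 291/2.57 = 113, shrews = 122/7.46 = 16.4, small lizards = 248/1.4 = 177, voles = 79/8.35 = 9.46.
Ranked: small lizards > fledglings > shrews > voles.

voles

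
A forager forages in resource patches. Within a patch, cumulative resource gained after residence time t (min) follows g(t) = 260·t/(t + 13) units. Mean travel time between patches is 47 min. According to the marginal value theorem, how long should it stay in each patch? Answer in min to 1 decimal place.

Optimal t* satisfies g'(t*) = g(t*)/(T + t*).
g'(t) = 260·13/(t + 13)². Setting 260·13/(t+13)² = 260t/[(t+13)(47+t)] gives 13(47+t) = t(t+13), so t² = 13×47 = 611.
t* = √611 = 24.72 min.

24.7 min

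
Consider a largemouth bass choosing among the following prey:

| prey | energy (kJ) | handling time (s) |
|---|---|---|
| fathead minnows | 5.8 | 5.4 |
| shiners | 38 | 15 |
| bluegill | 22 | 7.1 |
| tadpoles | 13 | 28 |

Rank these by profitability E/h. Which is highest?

In descending order of E/h:
bluegill: 22/7.1 = 3.1 kJ/s
shiners: 38/15 = 2.53 kJ/s
fathead minnows: 5.8/5.4 = 1.07 kJ/s
tadpoles: 13/28 = 0.464 kJ/s

bluegill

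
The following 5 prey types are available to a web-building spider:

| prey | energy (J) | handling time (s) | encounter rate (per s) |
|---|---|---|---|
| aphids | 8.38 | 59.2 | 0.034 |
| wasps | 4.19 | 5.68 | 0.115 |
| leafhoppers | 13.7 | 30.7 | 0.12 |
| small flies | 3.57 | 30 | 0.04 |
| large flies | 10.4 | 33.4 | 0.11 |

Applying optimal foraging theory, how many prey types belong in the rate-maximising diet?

2

E/h in descending order: wasps 0.738, leafhoppers 0.446, large flies 0.311, aphids 0.142, small flies 0.119 J/s. The optimal diet is the largest prefix of this list for which every included type satisfies E_i/h_i > R on the types above it.
Rate on top 1: 0.2915. leafhoppers: 0.446 > 0.2915 → include.
Rate on top 2: 0.3983. large flies: 0.311 < 0.3983 → exclude; stop.
Optimal diet: wasps, leafhoppers — 2 of 5 types.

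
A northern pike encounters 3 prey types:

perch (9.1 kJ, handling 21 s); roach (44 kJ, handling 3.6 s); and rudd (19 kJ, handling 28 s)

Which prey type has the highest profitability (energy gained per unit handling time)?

In descending order of E/h:
roach: 44/3.6 = 12.2 kJ/s
rudd: 19/28 = 0.679 kJ/s
perch: 9.1/21 = 0.433 kJ/s

roach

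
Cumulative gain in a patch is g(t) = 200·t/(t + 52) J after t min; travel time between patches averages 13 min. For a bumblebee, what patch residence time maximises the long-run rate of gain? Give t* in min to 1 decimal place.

By the marginal value theorem, leave when the instantaneous gain rate g'(t) equals the habitat-wide average g(t)/(T + t).
g'(t) = 200·52/(t + 52)². Setting 200·52/(t+52)² = 200t/[(t+52)(13+t)] gives 52(13+t) = t(t+52), so t² = 52×13 = 676.
t* = √676 = 26 min.

26.0 min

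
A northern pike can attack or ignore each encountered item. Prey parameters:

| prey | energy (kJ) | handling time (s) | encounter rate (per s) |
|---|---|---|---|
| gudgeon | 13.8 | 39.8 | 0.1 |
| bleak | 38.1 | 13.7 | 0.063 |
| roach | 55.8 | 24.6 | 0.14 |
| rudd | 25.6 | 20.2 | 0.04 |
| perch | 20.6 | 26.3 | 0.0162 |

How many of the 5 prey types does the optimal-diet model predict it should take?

Profitabilities (E/h, kJ/s): bleak 2.78, roach 2.27, rudd 1.27, perch 0.783, gudgeon 0.347. Add prey in this order while the next type's profitability exceeds the intake rate on those already taken.
Rate on top 1: 1.288. roach: 2.27 > 1.288 → include.
Rate on top 2: 1.924. rudd: 1.27 < 1.924 → exclude; stop.
Optimal diet: bleak, roach — 2 of 5 types.

2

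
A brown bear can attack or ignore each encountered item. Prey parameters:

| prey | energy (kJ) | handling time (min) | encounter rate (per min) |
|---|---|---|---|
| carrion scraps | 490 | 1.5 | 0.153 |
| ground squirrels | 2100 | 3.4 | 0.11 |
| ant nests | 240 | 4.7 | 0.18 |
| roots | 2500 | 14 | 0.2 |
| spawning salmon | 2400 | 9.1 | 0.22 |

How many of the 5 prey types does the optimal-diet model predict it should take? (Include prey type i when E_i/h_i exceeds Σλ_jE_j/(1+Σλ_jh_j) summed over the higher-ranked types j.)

Profitabilities (E/h, kJ/min): ground squirrels 618, carrion scraps 327, spawning salmon 264, roots 179, ant nests 51.1. Add prey in this order while the next type's profitability exceeds the intake rate on those already taken.
Rate on top 1: 168.1. carrion scraps: 327 > 168.1 → include.
Rate on top 2: 190.8. spawning salmon: 264 > 190.8 → include.
Rate on top 3: 231.3. roots: 179 < 231.3 → exclude; stop.
Optimal diet: ground squirrels, carrion scraps, spawning salmon — 3 of 5 types.

3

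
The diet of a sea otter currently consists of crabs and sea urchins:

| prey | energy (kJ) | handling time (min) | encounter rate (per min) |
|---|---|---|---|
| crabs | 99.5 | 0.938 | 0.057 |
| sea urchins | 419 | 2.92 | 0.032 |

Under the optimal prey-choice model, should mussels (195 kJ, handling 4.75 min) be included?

On crabs and sea urchins alone, R = ΣλE/(1+Σλh) = 19.08/1.147 = 16.64 kJ/min.
Profitability of mussels: 195/4.75 = 41.05 kJ/min.
41.05 > 16.64, so adding mussels raises the average — include it.

Yes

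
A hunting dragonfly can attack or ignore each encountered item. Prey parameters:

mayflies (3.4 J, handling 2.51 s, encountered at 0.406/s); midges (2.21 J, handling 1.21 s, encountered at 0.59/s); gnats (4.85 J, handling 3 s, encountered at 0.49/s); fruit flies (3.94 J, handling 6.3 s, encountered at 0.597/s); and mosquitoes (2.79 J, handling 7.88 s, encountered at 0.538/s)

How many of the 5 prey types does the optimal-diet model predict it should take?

3

Rank by E/h (J/s): midges 1.83, gnats 1.62, mayflies 1.35, fruit flies 0.625, mosquitoes 0.354. Include each in turn until the next type's E/h falls below the running intake rate.
Rate on top 1: 0.7608. gnats: 1.62 > 0.7608 → include.
Rate on top 2: 1.156. mayflies: 1.35 > 1.156 → include.
Rate on top 3: 1.204. fruit flies: 0.625 < 1.204 → exclude; stop.
Optimal diet: midges, gnats, mayflies — 3 of 5 types.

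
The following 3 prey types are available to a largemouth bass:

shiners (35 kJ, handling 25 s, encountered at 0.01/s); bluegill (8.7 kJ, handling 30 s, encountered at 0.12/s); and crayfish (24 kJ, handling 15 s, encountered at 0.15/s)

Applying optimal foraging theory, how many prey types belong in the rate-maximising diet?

2

Profitabilities (E/h, kJ/s): crayfish 1.6, shiners 1.4, bluegill 0.29. Add prey in this order while the next type's profitability exceeds the intake rate on those already taken.
Rate on top 1: 1.108. shiners: 1.4 > 1.108 → include.
Rate on top 2: 1.129. bluegill: 0.29 < 1.129 → exclude; stop.
Optimal diet: crayfish, shiners — 2 of 3 types.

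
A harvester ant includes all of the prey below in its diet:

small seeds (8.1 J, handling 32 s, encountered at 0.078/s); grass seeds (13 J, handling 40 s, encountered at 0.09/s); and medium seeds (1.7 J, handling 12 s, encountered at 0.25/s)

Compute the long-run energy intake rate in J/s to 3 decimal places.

R = (0.078×8.1 + 0.09×13 + 0.25×1.7) / (1 + 0.078×32 + 0.09×40 + 0.25×12) = 2.227/10.1 = 0.2206 J/s.

0.221 J/s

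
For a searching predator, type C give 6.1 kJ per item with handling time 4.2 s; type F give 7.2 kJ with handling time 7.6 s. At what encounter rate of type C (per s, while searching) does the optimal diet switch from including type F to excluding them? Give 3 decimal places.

0.447 per s

At the threshold, the rate on type C alone equals the profitability of type F: λ·6.1/(1 + λ·4.2) = 7.2/7.6 = 0.9474.
Rearranging, λ(6.1 − 0.9474×4.2) = 0.9474, so λ = 0.9474/2.121 = 0.4467 per s.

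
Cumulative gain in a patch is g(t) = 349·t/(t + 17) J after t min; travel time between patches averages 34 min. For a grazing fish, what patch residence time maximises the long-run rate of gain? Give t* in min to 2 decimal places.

24.04 min

By the marginal value theorem, leave when the instantaneous gain rate g'(t) equals the habitat-wide average g(t)/(T + t).
g'(t) = 349·17/(t + 17)². Setting 349·17/(t+17)² = 349t/[(t+17)(34+t)] gives 17(34+t) = t(t+17), so t² = 17×34 = 578.
t* = √578 = 24.04 min.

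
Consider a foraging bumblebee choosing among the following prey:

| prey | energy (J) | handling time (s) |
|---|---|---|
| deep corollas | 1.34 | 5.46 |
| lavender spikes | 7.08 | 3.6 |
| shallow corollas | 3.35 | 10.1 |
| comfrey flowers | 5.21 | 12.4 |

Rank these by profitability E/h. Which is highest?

lavender spikes

In descending order of E/h:
lavender spikes: 7.08/3.6 = 1.97 J/s
comfrey flowers: 5.21/12.4 = 0.42 J/s
shallow corollas: 3.35/10.1 = 0.332 J/s
deep corollas: 1.34/5.46 = 0.245 J/s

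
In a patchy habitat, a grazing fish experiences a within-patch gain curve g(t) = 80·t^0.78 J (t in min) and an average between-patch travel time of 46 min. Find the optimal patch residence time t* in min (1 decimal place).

163.1 min

By the marginal value theorem, leave when the instantaneous gain rate g'(t) equals the habitat-wide average g(t)/(T + t).
g'(t) = 0.78·80·t^-0.22. Setting 0.78·80·t^-0.22 = 80·t^0.78/(46+t) gives 0.78(46+t) = t, so 0.22·t = 0.78×46.
t* = 0.78×46/0.22 = 163.1 min.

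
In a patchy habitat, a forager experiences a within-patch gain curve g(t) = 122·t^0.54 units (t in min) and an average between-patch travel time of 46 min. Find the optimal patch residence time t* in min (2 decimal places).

54.00 min

Maximise g(t)/(T+t): set derivative to zero → g'(t)(T+t) = g(t).
g'(t) = 0.54·122·t^-0.46. Setting 0.54·122·t^-0.46 = 122·t^0.54/(46+t) gives 0.54(46+t) = t, so 0.46·t = 0.54×46.
t* = 0.54×46/0.46 = 54 min.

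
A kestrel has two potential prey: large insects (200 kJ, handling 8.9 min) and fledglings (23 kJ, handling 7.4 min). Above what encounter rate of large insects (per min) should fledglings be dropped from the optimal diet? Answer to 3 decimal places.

0.018 per min

At the threshold, the rate on large insects alone equals the profitability of fledglings: λ·200/(1 + λ·8.9) = 23/7.4 = 3.108.
Rearranging, λ(200 − 3.108×8.9) = 3.108, so λ = 3.108/172.3 = 0.01803 per min.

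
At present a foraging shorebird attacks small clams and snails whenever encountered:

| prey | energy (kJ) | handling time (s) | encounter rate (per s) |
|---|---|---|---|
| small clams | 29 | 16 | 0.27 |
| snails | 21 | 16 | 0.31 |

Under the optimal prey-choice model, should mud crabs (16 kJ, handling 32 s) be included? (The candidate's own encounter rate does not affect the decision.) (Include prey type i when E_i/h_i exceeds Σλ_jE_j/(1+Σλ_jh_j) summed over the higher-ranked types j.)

Current rate: (0.27×29 + 0.31×21)/(1 + 0.27×16 + 0.31×16) = 1.395 kJ/s.
Profitability of mud crabs: 16/32 = 0.5 kJ/s.
Since 0.5 < R, time spent handling mud crabs is better spent searching.

No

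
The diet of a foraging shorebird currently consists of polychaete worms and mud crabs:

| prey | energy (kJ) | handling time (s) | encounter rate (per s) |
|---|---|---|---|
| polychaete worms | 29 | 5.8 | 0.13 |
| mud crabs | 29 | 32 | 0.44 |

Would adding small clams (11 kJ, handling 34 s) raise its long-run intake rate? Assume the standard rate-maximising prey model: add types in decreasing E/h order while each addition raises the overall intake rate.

On polychaete worms and mud crabs alone, R = ΣλE/(1+Σλh) = 16.53/15.83 = 1.044 kJ/s.
Profitability of small clams: 11/34 = 0.3235 kJ/s.
0.3235 < 1.044, so adding small clams would lower the average — exclude it.

No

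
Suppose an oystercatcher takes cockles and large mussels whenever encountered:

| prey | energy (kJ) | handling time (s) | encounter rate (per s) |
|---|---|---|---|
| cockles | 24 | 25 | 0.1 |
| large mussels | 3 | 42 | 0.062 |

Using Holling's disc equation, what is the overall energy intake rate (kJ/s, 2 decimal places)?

0.42 kJ/s

Energy encountered per unit search time: 0.1×24 + 0.062×3 = 2.586 kJ/s.
Handling time per unit search time: 0.1×25 + 0.062×42 = 5.104.
Rate = 2.586/(1 + 5.104) = 0.4237 kJ/s.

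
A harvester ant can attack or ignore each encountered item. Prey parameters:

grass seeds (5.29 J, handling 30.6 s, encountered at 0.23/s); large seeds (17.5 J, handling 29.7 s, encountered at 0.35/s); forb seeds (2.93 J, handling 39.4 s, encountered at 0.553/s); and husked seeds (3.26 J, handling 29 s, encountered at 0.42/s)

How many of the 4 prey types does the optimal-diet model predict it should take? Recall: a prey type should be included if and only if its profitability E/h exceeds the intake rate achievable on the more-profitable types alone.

1

Rank by E/h (J/s): large seeds 0.589, grass seeds 0.173, husked seeds 0.112, forb seeds 0.0744. Include each in turn until the next type's E/h falls below the running intake rate.
Rate on top 1: 0.5375. grass seeds: 0.173 < 0.5375 → exclude; stop.
Optimal diet: large seeds — 1 of 4 types.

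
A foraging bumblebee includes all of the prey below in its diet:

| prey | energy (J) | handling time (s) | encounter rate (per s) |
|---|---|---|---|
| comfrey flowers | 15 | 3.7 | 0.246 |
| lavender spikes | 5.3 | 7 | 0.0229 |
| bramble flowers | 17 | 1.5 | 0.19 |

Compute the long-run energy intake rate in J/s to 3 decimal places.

2.989 J/s

R = Σλ_iE_i / (1 + Σλ_ih_i)
Numerator: 0.246×15 + 0.0229×5.3 + 0.19×17 = 7.041
Denominator: 1 + 0.246×3.7 + 0.0229×7 + 0.19×1.5 = 2.356
R = 7.041/2.356 = 2.989 J/s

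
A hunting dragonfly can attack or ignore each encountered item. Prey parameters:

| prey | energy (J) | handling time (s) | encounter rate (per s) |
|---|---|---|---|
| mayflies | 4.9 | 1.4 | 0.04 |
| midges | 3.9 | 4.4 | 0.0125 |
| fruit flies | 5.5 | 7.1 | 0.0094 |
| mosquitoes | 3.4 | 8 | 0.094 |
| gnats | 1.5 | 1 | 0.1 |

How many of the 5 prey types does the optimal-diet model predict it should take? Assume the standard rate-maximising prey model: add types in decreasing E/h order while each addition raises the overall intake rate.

5

Profitabilities (E/h, J/s): mayflies 3.5, gnats 1.5, midges 0.886, fruit flies 0.775, mosquitoes 0.425. Add prey in this order while the next type's profitability exceeds the intake rate on those already taken.
Rate on top 1: 0.1856. gnats: 1.5 > 0.1856 → include.
Rate on top 2: 0.2993. midges: 0.886 > 0.2993 → include.
Rate on top 3: 0.326. fruit flies: 0.775 > 0.326 → include.
Rate on top 4: 0.3494. mosquitoes: 0.425 > 0.3494 → include.
Optimal diet: mayflies, gnats, midges, fruit flies, mosquitoes — 5 of 5 types.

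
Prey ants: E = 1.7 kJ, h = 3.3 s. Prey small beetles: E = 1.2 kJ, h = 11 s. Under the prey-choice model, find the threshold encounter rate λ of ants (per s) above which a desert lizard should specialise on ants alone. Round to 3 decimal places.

0.081 per s

The zero-one rule: include small beetles iff E₂/h₂ > λE₁/(1+λh₁). Equality gives the switch point.
λE₁h₂ = E₂ + λE₂h₁ ⇒ λ = E₂/(E₁h₂ − E₂h₁) = 1.2/(18.7 − 3.96) = 0.08141 per s.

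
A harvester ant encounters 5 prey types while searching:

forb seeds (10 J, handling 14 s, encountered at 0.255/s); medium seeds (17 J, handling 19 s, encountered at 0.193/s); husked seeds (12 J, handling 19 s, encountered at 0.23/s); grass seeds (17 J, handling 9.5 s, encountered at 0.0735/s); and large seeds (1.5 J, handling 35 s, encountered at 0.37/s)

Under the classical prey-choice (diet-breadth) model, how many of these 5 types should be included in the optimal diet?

Rank by E/h (J/s): grass seeds 1.79, medium seeds 0.895, forb seeds 0.714, husked seeds 0.632, large seeds 0.0429. Include each in turn until the next type's E/h falls below the running intake rate.
Rate on top 1: 0.7358. medium seeds: 0.895 > 0.7358 → include.
Rate on top 2: 0.8444. forb seeds: 0.714 < 0.8444 → exclude; stop.
Optimal diet: grass seeds, medium seeds — 2 of 5 types.

2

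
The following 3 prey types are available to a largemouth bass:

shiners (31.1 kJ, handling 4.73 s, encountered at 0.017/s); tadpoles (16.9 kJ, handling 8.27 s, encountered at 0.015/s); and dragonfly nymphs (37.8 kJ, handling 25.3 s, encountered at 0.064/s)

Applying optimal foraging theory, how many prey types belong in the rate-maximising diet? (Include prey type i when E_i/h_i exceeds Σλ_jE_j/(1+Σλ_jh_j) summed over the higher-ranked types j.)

E/h in descending order: shiners 6.58, tadpoles 2.04, dragonfly nymphs 1.49 kJ/s. The optimal diet is the largest prefix of this list for which every included type satisfies E_i/h_i > R on the types above it.
Rate on top 1: 0.4894. tadpoles: 2.04 > 0.4894 → include.
Rate on top 2: 0.6494. dragonfly nymphs: 1.49 > 0.6494 → include.
Optimal diet: shiners, tadpoles, dragonfly nymphs — 3 of 3 types.

3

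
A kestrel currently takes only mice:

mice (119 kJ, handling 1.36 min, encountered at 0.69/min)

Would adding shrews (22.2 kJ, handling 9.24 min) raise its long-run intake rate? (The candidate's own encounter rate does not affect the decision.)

No

On mice alone, R = ΣλE/(1+Σλh) = 82.11/1.938 = 42.36 kJ/min.
shrews: E/h = 22.2/9.24 = 2.403 kJ/min.
Since 2.403 < R, time spent handling shrews is better spent searching.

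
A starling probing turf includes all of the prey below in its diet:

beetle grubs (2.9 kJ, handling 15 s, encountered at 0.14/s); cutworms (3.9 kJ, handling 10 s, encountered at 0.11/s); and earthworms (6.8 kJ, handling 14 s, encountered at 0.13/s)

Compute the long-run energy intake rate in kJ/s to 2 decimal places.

R = Σλ_iE_i / (1 + Σλ_ih_i)
Numerator: 0.14×2.9 + 0.11×3.9 + 0.13×6.8 = 1.719
Denominator: 1 + 0.14×15 + 0.11×10 + 0.13×14 = 6.02
R = 1.719/6.02 = 0.2855 kJ/s

0.29 kJ/s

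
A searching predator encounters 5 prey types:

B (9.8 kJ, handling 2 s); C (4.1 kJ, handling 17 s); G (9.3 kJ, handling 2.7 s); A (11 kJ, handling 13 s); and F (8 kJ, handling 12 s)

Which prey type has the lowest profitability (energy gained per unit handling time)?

Profitability E/h (kJ/s): B = 9.8/2 = 4.9, C = 4.1/17 = 0.241, G = 9.3/2.7 = 3.44, A = 11/13 = 0.846, F = 8/12 = 0.667.
Ranked: B > G > A > F > C.

C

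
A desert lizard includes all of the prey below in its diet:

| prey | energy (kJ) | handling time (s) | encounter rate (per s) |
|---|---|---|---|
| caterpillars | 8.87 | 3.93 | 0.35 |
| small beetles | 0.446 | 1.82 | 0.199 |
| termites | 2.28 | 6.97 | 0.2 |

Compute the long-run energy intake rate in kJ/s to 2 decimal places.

0.88 kJ/s

Energy encountered per unit search time: 0.35×8.87 + 0.199×0.446 + 0.2×2.28 = 3.649 kJ/s.
Handling time per unit search time: 0.35×3.93 + 0.199×1.82 + 0.2×6.97 = 3.132.
Rate = 3.649/(1 + 3.132) = 0.8832 kJ/s.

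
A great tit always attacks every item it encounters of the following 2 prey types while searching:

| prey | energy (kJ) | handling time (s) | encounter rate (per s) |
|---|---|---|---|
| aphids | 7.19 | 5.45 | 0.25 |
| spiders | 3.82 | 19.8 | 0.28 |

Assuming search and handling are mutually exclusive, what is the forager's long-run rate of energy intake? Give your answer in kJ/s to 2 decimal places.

R = Σλ_iE_i / (1 + Σλ_ih_i)
Numerator: 0.25×7.19 + 0.28×3.82 = 2.867
Denominator: 1 + 0.25×5.45 + 0.28×19.8 = 7.907
R = 2.867/7.907 = 0.3626 kJ/s

0.36 kJ/s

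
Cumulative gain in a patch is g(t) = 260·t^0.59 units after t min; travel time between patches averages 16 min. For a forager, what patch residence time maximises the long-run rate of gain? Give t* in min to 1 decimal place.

Maximise g(t)/(T+t): set derivative to zero → g'(t)(T+t) = g(t).
g'(t) = 0.59·260·t^-0.41. Setting 0.59·260·t^-0.41 = 260·t^0.59/(16+t) gives 0.59(16+t) = t, so 0.41·t = 0.59×16.
t* = 0.59×16/0.41 = 23.02 min.

23.0 min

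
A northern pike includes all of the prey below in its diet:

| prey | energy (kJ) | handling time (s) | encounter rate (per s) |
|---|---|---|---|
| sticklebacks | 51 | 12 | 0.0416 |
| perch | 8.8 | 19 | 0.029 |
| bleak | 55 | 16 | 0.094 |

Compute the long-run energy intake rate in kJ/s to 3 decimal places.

R = Σλ_iE_i / (1 + Σλ_ih_i)
Numerator: 0.0416×51 + 0.029×8.8 + 0.094×55 = 7.547
Denominator: 1 + 0.0416×12 + 0.029×19 + 0.094×16 = 3.554
R = 7.547/3.554 = 2.123 kJ/s

2.123 kJ/s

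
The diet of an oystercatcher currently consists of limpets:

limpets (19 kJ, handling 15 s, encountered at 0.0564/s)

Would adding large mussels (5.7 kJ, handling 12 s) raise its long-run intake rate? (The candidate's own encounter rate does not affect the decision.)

Intake rate on the current diet: R = (0.0564×19) / (1 + 0.0564×15) = 1.072/1.846 = 0.5805 kJ/s.
Profitability of large mussels: 5.7/12 = 0.475 kJ/s.
Since 0.475 < R, time spent handling large mussels is better spent searching.

No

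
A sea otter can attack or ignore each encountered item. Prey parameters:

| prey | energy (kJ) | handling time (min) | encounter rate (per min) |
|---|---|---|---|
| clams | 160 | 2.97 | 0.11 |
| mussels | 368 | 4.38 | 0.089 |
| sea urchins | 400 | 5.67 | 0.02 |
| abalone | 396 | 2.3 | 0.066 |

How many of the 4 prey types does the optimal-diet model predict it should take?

4

Rank by E/h (kJ/min): abalone 172, mussels 84, sea urchins 70.5, clams 53.9. Include each in turn until the next type's E/h falls below the running intake rate.
Rate on top 1: 22.69. mussels: 84 > 22.69 → include.
Rate on top 2: 38.2. sea urchins: 70.5 > 38.2 → include.
Rate on top 3: 40.42. clams: 53.9 > 40.42 → include.
Optimal diet: abalone, mussels, sea urchins, clams — 4 of 4 types.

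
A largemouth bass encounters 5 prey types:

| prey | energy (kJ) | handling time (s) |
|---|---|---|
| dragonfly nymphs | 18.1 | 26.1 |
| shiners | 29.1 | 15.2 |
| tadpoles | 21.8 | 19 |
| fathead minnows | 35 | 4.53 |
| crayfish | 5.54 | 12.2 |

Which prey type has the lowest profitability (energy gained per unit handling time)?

In descending order of E/h:
fathead minnows: 35/4.53 = 7.73 kJ/s
shiners: 29.1/15.2 = 1.91 kJ/s
tadpoles: 21.8/19 = 1.15 kJ/s
dragonfly nymphs: 18.1/26.1 = 0.693 kJ/s
crayfish: 5.54/12.2 = 0.454 kJ/s

crayfish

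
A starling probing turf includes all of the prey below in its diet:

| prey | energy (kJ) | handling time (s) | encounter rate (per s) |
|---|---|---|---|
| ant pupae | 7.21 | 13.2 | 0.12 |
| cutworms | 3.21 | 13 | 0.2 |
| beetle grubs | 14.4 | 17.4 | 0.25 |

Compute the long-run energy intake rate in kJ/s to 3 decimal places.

Energy encountered per unit search time: 0.12×7.21 + 0.2×3.21 + 0.25×14.4 = 5.107 kJ/s.
Handling time per unit search time: 0.12×13.2 + 0.2×13 + 0.25×17.4 = 8.534.
Rate = 5.107/(1 + 8.534) = 0.5357 kJ/s.

0.536 kJ/s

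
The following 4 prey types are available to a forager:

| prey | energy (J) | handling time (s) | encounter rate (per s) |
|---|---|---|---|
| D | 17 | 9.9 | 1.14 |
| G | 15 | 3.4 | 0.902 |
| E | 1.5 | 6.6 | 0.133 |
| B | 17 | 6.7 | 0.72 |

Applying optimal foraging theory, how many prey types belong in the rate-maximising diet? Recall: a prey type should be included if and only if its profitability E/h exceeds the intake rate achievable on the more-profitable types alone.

1

Profitabilities (E/h, J/s): G 4.41, B 2.54, D 1.72, E 0.227. Add prey in this order while the next type's profitability exceeds the intake rate on those already taken.
Rate on top 1: 3.327. B: 2.54 < 3.327 → exclude; stop.
Optimal diet: G — 1 of 4 types.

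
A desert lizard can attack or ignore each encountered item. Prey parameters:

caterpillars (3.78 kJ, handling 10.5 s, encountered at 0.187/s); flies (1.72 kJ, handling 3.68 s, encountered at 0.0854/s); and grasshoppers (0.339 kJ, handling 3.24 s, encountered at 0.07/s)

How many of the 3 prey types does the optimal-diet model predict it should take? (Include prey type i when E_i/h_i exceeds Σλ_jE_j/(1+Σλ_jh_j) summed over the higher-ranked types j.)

2

E/h in descending order: flies 0.467, caterpillars 0.36, grasshoppers 0.105 kJ/s. The optimal diet is the largest prefix of this list for which every included type satisfies E_i/h_i > R on the types above it.
Rate on top 1: 0.1118. caterpillars: 0.36 > 0.1118 → include.
Rate on top 2: 0.2605. grasshoppers: 0.105 < 0.2605 → exclude; stop.
Optimal diet: flies, caterpillars — 2 of 3 types.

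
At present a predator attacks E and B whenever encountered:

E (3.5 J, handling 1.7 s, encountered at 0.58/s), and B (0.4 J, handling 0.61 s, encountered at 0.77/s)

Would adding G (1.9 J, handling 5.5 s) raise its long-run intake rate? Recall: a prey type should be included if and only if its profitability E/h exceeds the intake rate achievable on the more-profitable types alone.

On E and B alone, R = ΣλE/(1+Σλh) = 2.338/2.456 = 0.9521 J/s.
G: E/h = 1.9/5.5 = 0.3455 J/s.
Since 0.3455 < R, time spent handling G is better spent searching.

No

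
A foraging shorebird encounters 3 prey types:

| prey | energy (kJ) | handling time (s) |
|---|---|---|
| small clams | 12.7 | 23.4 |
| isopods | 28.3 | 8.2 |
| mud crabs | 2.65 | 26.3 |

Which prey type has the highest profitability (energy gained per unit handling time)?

isopods

Profitability E/h (kJ/s): small clams = 12.7/23.4 = 0.543, isopods = 28.3/8.2 = 3.45, mud crabs = 2.65/26.3 = 0.101.
Ranked: isopods > small clams > mud crabs.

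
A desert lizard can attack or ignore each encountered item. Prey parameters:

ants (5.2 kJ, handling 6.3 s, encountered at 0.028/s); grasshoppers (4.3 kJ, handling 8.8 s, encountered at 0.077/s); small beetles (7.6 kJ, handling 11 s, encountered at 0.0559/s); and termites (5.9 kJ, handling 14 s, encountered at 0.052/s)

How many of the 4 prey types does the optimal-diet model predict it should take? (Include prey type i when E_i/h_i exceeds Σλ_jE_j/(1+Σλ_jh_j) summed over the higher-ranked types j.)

Rank by E/h (kJ/s): ants 0.825, small beetles 0.691, grasshoppers 0.489, termites 0.421. Include each in turn until the next type's E/h falls below the running intake rate.
Rate on top 1: 0.1238. small beetles: 0.691 > 0.1238 → include.
Rate on top 2: 0.3185. grasshoppers: 0.489 > 0.3185 → include.
Rate on top 3: 0.3652. termites: 0.421 > 0.3652 → include.
Optimal diet: ants, small beetles, grasshoppers, termites — 4 of 4 types.

4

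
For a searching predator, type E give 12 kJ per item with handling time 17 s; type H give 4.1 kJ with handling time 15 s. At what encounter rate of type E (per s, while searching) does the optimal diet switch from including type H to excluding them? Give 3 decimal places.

0.037 per s

Drop type H once their profitability E₂/h₂ falls below the rate achievable on type E alone: E₂/h₂ = λE₁/(1 + λh₁).
Solve for λ: λE₁h₂ = E₂(1 + λh₁) → λ(E₁h₂ − E₂h₁) = E₂ → λ = E₂/(E₁h₂ − E₂h₁).
λ = 4.1/(12×15 − 4.1×17) = 4.1/110.3 = 0.03717 per s.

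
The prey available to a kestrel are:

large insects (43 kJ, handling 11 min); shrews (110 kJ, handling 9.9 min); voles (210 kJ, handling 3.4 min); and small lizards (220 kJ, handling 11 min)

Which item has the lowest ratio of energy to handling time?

Profitability E/h (kJ/min): large insects = 43/11 = 3.91, shrews = 110/9.9 = 11.1, voles = 210/3.4 = 61.8, small lizards = 220/11 = 20.
Ranked: voles > small lizards > shrews > large insects.

large insects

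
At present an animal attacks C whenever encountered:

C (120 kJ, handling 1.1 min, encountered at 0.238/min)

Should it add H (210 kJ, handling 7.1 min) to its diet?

Yes

Intake rate on the current diet: R = (0.238×120) / (1 + 0.238×1.1) = 28.56/1.262 = 22.63 kJ/min.
H: E/h = 210/7.1 = 29.58 kJ/min.
29.58 > 22.63, so adding H raises the average — include it.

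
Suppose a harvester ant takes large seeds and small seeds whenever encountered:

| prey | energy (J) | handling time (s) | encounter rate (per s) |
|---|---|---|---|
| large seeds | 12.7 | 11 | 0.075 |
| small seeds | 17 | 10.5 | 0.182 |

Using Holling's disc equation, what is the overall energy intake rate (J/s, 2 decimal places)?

1.08 J/s

R = Σλ_iE_i / (1 + Σλ_ih_i)
Numerator: 0.075×12.7 + 0.182×17 = 4.046
Denominator: 1 + 0.075×11 + 0.182×10.5 = 3.736
R = 4.046/3.736 = 1.083 J/s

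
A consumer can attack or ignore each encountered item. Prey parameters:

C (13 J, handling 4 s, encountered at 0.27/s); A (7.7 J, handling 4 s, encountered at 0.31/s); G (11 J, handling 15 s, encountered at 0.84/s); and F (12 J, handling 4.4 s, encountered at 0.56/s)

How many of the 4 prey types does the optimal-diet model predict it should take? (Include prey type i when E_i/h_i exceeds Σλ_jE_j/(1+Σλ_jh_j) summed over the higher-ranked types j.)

2

E/h in descending order: C 3.25, F 2.73, A 1.93, G 0.733 J/s. The optimal diet is the largest prefix of this list for which every included type satisfies E_i/h_i > R on the types above it.
Rate on top 1: 1.688. F: 2.73 > 1.688 → include.
Rate on top 2: 2.251. A: 1.93 < 2.251 → exclude; stop.
Optimal diet: C, F — 2 of 4 types.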